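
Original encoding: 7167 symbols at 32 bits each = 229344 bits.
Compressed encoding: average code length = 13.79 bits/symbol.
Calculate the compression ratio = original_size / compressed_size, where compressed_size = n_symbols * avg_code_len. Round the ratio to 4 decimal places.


original_size = n_symbols * orig_bits = 7167 * 32 = 229344 bits
compressed_size = n_symbols * avg_code_len = 7167 * 13.79 = 98832.93 bits
ratio = original_size / compressed_size = 229344 / 98832.93 = 2.3205

Compression ratio = 2.3205


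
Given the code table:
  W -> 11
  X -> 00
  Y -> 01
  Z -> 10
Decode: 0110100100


Decoding:
01 -> Y
10 -> Z
10 -> Z
01 -> Y
00 -> X


Result: YZZYX


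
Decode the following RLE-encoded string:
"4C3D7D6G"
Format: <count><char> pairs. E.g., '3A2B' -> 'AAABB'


Expanding each <count><char> pair:
  4C -> 'CCCC'
  3D -> 'DDD'
  7D -> 'DDDDDDD'
  6G -> 'GGGGGG'

Decoded = CCCCDDDDDDDDDDGGGGGG


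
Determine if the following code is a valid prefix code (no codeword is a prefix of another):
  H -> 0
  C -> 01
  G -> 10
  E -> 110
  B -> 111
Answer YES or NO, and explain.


Checking each pair (does one codeword prefix another?):
  H='0' vs C='01': prefix -- VIOLATION

NO -- this is NOT a valid prefix code. H (0) is a prefix of C (01).


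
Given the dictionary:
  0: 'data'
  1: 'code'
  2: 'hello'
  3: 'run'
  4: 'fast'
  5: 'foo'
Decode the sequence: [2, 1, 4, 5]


Look up each index in the dictionary:
  2 -> 'hello'
  1 -> 'code'
  4 -> 'fast'
  5 -> 'foo'

Decoded: "hello code fast foo"


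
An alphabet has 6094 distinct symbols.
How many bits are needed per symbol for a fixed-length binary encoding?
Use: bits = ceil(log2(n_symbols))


log2(6094) = 12.5732
Bracket: 2^12 = 4096 < 6094 <= 2^13 = 8192
So ceil(log2(6094)) = 13

bits = ceil(log2(6094)) = ceil(12.5732) = 13 bits


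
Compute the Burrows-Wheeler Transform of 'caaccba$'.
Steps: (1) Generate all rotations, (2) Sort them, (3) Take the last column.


Rotations (sorted):
  0: $caaccba -> last char: a
  1: a$caaccb -> last char: b
  2: aaccba$c -> last char: c
  3: accba$ca -> last char: a
  4: ba$caacc -> last char: c
  5: caaccba$ -> last char: $
  6: cba$caac -> last char: c
  7: ccba$caa -> last char: a


BWT = abcac$ca


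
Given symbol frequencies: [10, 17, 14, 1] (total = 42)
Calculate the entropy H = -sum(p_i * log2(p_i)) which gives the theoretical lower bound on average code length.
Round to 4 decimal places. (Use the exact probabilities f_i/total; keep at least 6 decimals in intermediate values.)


Per-symbol terms -p_i * log2(p_i) with p_i = f_i/42:
  p = 10/42 = 0.238095: log2(p) = -2.070389, -p*log2(p) = 0.492950
  p = 17/42 = 0.404762: log2(p) = -1.304855, -p*log2(p) = 0.528155
  p = 14/42 = 0.333333: log2(p) = -1.584963, -p*log2(p) = 0.528321
  p = 1/42 = 0.023810: log2(p) = -5.392317, -p*log2(p) = 0.128389
H = 0.492950 + 0.528155 + 0.528321 + 0.128389 = 1.677815

H = 1.6778 bits/symbol


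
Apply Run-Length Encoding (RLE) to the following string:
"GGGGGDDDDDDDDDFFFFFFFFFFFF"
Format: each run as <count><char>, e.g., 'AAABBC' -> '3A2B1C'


Scanning runs left to right:
  i=0: run of 'G' x 5 -> '5G'
  i=5: run of 'D' x 9 -> '9D'
  i=14: run of 'F' x 12 -> '12F'

RLE = 5G9D12F


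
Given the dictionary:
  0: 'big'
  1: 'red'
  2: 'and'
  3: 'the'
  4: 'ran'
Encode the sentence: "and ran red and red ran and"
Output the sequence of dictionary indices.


Look up each word in the dictionary:
  'and' -> 2
  'ran' -> 4
  'red' -> 1
  'and' -> 2
  'red' -> 1
  'ran' -> 4
  'and' -> 2

Encoded: [2, 4, 1, 2, 1, 4, 2]


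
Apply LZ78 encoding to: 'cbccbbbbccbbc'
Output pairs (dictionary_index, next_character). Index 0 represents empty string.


LZ78 encoding steps:
Dictionary: {0: ''}
Step 1: w='' (idx 0), next='c' -> output (0, 'c'), add 'c' as idx 1
Step 2: w='' (idx 0), next='b' -> output (0, 'b'), add 'b' as idx 2
Step 3: w='c' (idx 1), next='c' -> output (1, 'c'), add 'cc' as idx 3
Step 4: w='b' (idx 2), next='b' -> output (2, 'b'), add 'bb' as idx 4
Step 5: w='bb' (idx 4), next='c' -> output (4, 'c'), add 'bbc' as idx 5
Step 6: w='c' (idx 1), next='b' -> output (1, 'b'), add 'cb' as idx 6
Step 7: w='b' (idx 2), next='c' -> output (2, 'c'), add 'bc' as idx 7


Encoded: [(0, 'c'), (0, 'b'), (1, 'c'), (2, 'b'), (4, 'c'), (1, 'b'), (2, 'c')]


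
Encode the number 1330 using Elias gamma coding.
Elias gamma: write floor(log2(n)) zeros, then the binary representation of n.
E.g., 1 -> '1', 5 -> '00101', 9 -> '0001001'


num_bits = floor(log2(1330)) + 1 = 11
leading_zeros = num_bits - 1 = 10
binary(1330) = 10100110010

Elias gamma(1330) = '0000000000' + '10100110010' = 000000000010100110010 (21 bits)


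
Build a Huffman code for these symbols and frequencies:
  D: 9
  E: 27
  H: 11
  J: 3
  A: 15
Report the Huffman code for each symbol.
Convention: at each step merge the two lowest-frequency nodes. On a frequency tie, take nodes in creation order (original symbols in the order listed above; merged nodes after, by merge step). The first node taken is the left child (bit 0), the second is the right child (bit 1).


Huffman tree construction:
Step 1: Merge J(3) + D(9) = 12
Step 2: Merge H(11) + (J+D)(12) = 23
Step 3: Merge A(15) + (H+(J+D))(23) = 38
Step 4: Merge E(27) + (A+(H+(J+D)))(38) = 65
Read each symbol's code off the tree from the root (left child = 0, right child = 1).

Codes:
  D: 1111 (length 4)
  E: 0 (length 1)
  H: 110 (length 3)
  J: 1110 (length 4)
  A: 10 (length 2)
Average code length: 138/65 = 2.1231 bits/symbol


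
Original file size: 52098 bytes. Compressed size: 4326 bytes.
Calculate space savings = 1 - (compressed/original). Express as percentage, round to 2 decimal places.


ratio = compressed/original = 4326/52098 = 0.083036
savings = 1 - ratio = 1 - 0.083036 = 0.916964
as a percentage: 0.916964 * 100 = 91.7%

Space savings = 1 - 4326/52098 = 91.7%


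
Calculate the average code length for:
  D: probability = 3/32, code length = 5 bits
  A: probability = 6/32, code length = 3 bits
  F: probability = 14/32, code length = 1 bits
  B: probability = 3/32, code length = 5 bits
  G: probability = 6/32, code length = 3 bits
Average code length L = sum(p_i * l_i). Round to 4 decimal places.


Weighted contributions p_i * l_i:
  D: (3/32) * 5 = 15/32
  A: (6/32) * 3 = 18/32
  F: (14/32) * 1 = 14/32
  B: (3/32) * 5 = 15/32
  G: (6/32) * 3 = 18/32
Sum = (15 + 18 + 14 + 15 + 18)/32 = 80/32

L = 80/32 = 2.5000 bits/symbol


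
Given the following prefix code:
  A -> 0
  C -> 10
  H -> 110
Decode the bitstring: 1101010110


Decoding step by step:
Bits 110 -> H
Bits 10 -> C
Bits 10 -> C
Bits 110 -> H


Decoded message: HCCH


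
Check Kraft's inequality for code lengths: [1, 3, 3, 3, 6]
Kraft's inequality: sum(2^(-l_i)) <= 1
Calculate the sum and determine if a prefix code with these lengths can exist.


Sum = 2^(-1) + 2^(-3) + 2^(-3) + 2^(-3) + 2^(-6)
    = 0.5 + 0.125 + 0.125 + 0.125 + 0.015625
    = 57/64 = 0.890625
Since 0.890625 <= 1, Kraft's inequality IS satisfied.
A prefix code with these lengths CAN exist.

Kraft sum = 0.890625. Satisfied.


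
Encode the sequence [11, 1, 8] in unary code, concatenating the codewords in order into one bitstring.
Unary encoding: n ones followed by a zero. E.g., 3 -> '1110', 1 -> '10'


Encode each number as n ones followed by a terminating 0:
  11 -> 111111111110 (12 bits)
  1 -> 10 (2 bits)
  8 -> 111111110 (9 bits)
Total length = 12 + 2 + 9 = 23 bits.

Unary([11, 1, 8]) = 11111111111010111111110 (23 bits)


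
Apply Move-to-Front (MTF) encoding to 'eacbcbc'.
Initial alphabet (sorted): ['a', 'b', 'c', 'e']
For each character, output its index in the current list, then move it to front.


MTF encoding:
'e': index 3 in ['a', 'b', 'c', 'e'] -> ['e', 'a', 'b', 'c']
'a': index 1 in ['e', 'a', 'b', 'c'] -> ['a', 'e', 'b', 'c']
'c': index 3 in ['a', 'e', 'b', 'c'] -> ['c', 'a', 'e', 'b']
'b': index 3 in ['c', 'a', 'e', 'b'] -> ['b', 'c', 'a', 'e']
'c': index 1 in ['b', 'c', 'a', 'e'] -> ['c', 'b', 'a', 'e']
'b': index 1 in ['c', 'b', 'a', 'e'] -> ['b', 'c', 'a', 'e']
'c': index 1 in ['b', 'c', 'a', 'e'] -> ['c', 'b', 'a', 'e']


Output: [3, 1, 3, 3, 1, 1, 1]


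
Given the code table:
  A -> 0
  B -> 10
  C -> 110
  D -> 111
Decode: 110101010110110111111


Decoding:
110 -> C
10 -> B
10 -> B
10 -> B
110 -> C
110 -> C
111 -> D
111 -> D


Result: CBBBCCDD


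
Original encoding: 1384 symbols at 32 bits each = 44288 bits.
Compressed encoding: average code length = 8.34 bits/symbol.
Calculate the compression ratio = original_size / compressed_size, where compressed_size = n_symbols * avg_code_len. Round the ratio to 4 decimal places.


original_size = n_symbols * orig_bits = 1384 * 32 = 44288 bits
compressed_size = n_symbols * avg_code_len = 1384 * 8.34 = 11542.56 bits
ratio = original_size / compressed_size = 44288 / 11542.56 = 3.8369

Compression ratio = 3.8369


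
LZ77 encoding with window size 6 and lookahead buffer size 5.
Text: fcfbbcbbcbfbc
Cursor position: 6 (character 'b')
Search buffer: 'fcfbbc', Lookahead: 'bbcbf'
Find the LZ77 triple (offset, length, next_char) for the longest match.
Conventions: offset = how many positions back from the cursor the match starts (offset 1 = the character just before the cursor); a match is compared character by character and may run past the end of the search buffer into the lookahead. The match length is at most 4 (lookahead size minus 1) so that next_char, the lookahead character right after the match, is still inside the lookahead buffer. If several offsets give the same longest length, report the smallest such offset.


Try each offset into the search buffer:
  offset=1 (pos 5, char 'c'): match length 0
  offset=2 (pos 4, char 'b'): match length 1
  offset=3 (pos 3, char 'b'): match length 4
  offset=4 (pos 2, char 'f'): match length 0
  offset=5 (pos 1, char 'c'): match length 0
  offset=6 (pos 0, char 'f'): match length 0
Longest match has length 4 at offset 3.
next_char = character at position 6 + 4 = 10 -> 'f'

Best match: offset=3, length=4 (matching 'bbcb' starting at position 3)
LZ77 triple: (3, 4, 'f')


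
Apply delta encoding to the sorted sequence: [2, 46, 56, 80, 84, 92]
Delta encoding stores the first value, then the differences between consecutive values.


First value: 2
Deltas:
  46 - 2 = 44
  56 - 46 = 10
  80 - 56 = 24
  84 - 80 = 4
  92 - 84 = 8


Delta encoded: [2, 44, 10, 24, 4, 8]


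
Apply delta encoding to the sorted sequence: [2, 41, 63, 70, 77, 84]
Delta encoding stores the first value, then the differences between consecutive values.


First value: 2
Deltas:
  41 - 2 = 39
  63 - 41 = 22
  70 - 63 = 7
  77 - 70 = 7
  84 - 77 = 7


Delta encoded: [2, 39, 22, 7, 7, 7]


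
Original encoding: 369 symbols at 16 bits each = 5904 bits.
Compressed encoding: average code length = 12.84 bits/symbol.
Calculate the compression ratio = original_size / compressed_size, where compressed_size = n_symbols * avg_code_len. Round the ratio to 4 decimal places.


original_size = n_symbols * orig_bits = 369 * 16 = 5904 bits
compressed_size = n_symbols * avg_code_len = 369 * 12.84 = 4737.96 bits
ratio = original_size / compressed_size = 5904 / 4737.96 = 1.2461

Compression ratio = 1.2461


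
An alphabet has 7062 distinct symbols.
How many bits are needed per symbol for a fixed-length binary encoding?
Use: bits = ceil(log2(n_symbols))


log2(7062) = 12.7859
Bracket: 2^12 = 4096 < 7062 <= 2^13 = 8192
So ceil(log2(7062)) = 13

bits = ceil(log2(7062)) = ceil(12.7859) = 13 bits


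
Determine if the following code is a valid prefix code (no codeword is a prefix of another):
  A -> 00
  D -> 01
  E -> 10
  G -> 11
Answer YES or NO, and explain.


Checking each pair (does one codeword prefix another?):
  A='00' vs D='01': no prefix
  A='00' vs E='10': no prefix
  A='00' vs G='11': no prefix
  D='01' vs A='00': no prefix
  D='01' vs E='10': no prefix
  D='01' vs G='11': no prefix
  E='10' vs A='00': no prefix
  E='10' vs D='01': no prefix
  E='10' vs G='11': no prefix
  G='11' vs A='00': no prefix
  G='11' vs D='01': no prefix
  G='11' vs E='10': no prefix
No violation found over all pairs.

YES -- this is a valid prefix code. No codeword is a prefix of any other codeword.


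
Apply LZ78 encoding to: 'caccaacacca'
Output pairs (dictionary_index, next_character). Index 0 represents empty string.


LZ78 encoding steps:
Dictionary: {0: ''}
Step 1: w='' (idx 0), next='c' -> output (0, 'c'), add 'c' as idx 1
Step 2: w='' (idx 0), next='a' -> output (0, 'a'), add 'a' as idx 2
Step 3: w='c' (idx 1), next='c' -> output (1, 'c'), add 'cc' as idx 3
Step 4: w='a' (idx 2), next='a' -> output (2, 'a'), add 'aa' as idx 4
Step 5: w='c' (idx 1), next='a' -> output (1, 'a'), add 'ca' as idx 5
Step 6: w='cc' (idx 3), next='a' -> output (3, 'a'), add 'cca' as idx 6


Encoded: [(0, 'c'), (0, 'a'), (1, 'c'), (2, 'a'), (1, 'a'), (3, 'a')]


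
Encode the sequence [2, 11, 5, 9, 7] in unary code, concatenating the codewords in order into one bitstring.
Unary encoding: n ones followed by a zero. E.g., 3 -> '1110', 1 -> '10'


Encode each number as n ones followed by a terminating 0:
  2 -> 110 (3 bits)
  11 -> 111111111110 (12 bits)
  5 -> 111110 (6 bits)
  9 -> 1111111110 (10 bits)
  7 -> 11111110 (8 bits)
Total length = 3 + 12 + 6 + 10 + 8 = 39 bits.

Unary([2, 11, 5, 9, 7]) = 110111111111110111110111111111011111110 (39 bits)


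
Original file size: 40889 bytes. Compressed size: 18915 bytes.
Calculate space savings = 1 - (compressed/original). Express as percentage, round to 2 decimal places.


ratio = compressed/original = 18915/40889 = 0.462594
savings = 1 - ratio = 1 - 0.462594 = 0.537406
as a percentage: 0.537406 * 100 = 53.74%

Space savings = 1 - 18915/40889 = 53.74%


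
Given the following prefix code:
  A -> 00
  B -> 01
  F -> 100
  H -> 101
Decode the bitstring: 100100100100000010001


Decoding step by step:
Bits 100 -> F
Bits 100 -> F
Bits 100 -> F
Bits 100 -> F
Bits 00 -> A
Bits 00 -> A
Bits 100 -> F
Bits 01 -> B


Decoded message: FFFFAAFB


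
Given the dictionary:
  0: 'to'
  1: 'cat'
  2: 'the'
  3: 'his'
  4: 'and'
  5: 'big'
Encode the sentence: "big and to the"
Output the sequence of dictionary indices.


Look up each word in the dictionary:
  'big' -> 5
  'and' -> 4
  'to' -> 0
  'the' -> 2

Encoded: [5, 4, 0, 2]


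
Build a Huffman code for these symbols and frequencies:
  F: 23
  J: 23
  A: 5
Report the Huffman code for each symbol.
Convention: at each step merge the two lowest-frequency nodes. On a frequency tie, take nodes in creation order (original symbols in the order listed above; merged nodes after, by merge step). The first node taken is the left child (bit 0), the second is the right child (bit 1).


Huffman tree construction:
Step 1: Merge A(5) + F(23) = 28
Step 2: Merge J(23) + (A+F)(28) = 51
Read each symbol's code off the tree from the root (left child = 0, right child = 1).

Codes:
  F: 11 (length 2)
  J: 0 (length 1)
  A: 10 (length 2)
Average code length: 79/51 = 1.5490 bits/symbol


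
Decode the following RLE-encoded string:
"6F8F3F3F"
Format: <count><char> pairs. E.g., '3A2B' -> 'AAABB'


Expanding each <count><char> pair:
  6F -> 'FFFFFF'
  8F -> 'FFFFFFFF'
  3F -> 'FFF'
  3F -> 'FFF'

Decoded = FFFFFFFFFFFFFFFFFFFF


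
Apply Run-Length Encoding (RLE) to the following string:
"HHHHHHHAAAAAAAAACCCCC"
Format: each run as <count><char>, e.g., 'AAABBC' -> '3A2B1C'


Scanning runs left to right:
  i=0: run of 'H' x 7 -> '7H'
  i=7: run of 'A' x 9 -> '9A'
  i=16: run of 'C' x 5 -> '5C'

RLE = 7H9A5C


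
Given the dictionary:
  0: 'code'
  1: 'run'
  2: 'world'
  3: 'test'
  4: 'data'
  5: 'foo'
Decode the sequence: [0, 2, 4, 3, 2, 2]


Look up each index in the dictionary:
  0 -> 'code'
  2 -> 'world'
  4 -> 'data'
  3 -> 'test'
  2 -> 'world'
  2 -> 'world'

Decoded: "code world data test world world"


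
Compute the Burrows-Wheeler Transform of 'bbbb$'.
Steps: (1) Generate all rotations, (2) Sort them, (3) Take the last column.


Rotations (sorted):
  0: $bbbb -> last char: b
  1: b$bbb -> last char: b
  2: bb$bb -> last char: b
  3: bbb$b -> last char: b
  4: bbbb$ -> last char: $


BWT = bbbb$


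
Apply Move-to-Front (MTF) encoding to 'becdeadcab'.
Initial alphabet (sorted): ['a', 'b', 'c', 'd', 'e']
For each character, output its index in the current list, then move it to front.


MTF encoding:
'b': index 1 in ['a', 'b', 'c', 'd', 'e'] -> ['b', 'a', 'c', 'd', 'e']
'e': index 4 in ['b', 'a', 'c', 'd', 'e'] -> ['e', 'b', 'a', 'c', 'd']
'c': index 3 in ['e', 'b', 'a', 'c', 'd'] -> ['c', 'e', 'b', 'a', 'd']
'd': index 4 in ['c', 'e', 'b', 'a', 'd'] -> ['d', 'c', 'e', 'b', 'a']
'e': index 2 in ['d', 'c', 'e', 'b', 'a'] -> ['e', 'd', 'c', 'b', 'a']
'a': index 4 in ['e', 'd', 'c', 'b', 'a'] -> ['a', 'e', 'd', 'c', 'b']
'd': index 2 in ['a', 'e', 'd', 'c', 'b'] -> ['d', 'a', 'e', 'c', 'b']
'c': index 3 in ['d', 'a', 'e', 'c', 'b'] -> ['c', 'd', 'a', 'e', 'b']
'a': index 2 in ['c', 'd', 'a', 'e', 'b'] -> ['a', 'c', 'd', 'e', 'b']
'b': index 4 in ['a', 'c', 'd', 'e', 'b'] -> ['b', 'a', 'c', 'd', 'e']


Output: [1, 4, 3, 4, 2, 4, 2, 3, 2, 4]


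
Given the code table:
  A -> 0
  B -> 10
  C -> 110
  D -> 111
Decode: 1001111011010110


Decoding:
10 -> B
0 -> A
111 -> D
10 -> B
110 -> C
10 -> B
110 -> C


Result: BADBCBC


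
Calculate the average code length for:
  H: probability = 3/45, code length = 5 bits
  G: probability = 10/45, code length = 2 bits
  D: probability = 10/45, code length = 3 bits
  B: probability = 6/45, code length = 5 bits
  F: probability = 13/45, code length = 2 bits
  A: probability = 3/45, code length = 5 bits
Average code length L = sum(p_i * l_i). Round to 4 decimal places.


Weighted contributions p_i * l_i:
  H: (3/45) * 5 = 15/45
  G: (10/45) * 2 = 20/45
  D: (10/45) * 3 = 30/45
  B: (6/45) * 5 = 30/45
  F: (13/45) * 2 = 26/45
  A: (3/45) * 5 = 15/45
Sum = (15 + 20 + 30 + 30 + 26 + 15)/45 = 136/45

L = 136/45 = 3.0222 bits/symbol


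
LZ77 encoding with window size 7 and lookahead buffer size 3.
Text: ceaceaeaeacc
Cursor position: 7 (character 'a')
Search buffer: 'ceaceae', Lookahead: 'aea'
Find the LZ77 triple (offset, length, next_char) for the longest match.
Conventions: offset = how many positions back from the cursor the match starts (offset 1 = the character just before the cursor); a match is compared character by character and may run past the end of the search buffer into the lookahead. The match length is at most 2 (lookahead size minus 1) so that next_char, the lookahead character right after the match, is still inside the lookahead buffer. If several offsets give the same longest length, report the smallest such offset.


Try each offset into the search buffer:
  offset=1 (pos 6, char 'e'): match length 0
  offset=2 (pos 5, char 'a'): match length 2
  offset=3 (pos 4, char 'e'): match length 0
  offset=4 (pos 3, char 'c'): match length 0
  offset=5 (pos 2, char 'a'): match length 1
  offset=6 (pos 1, char 'e'): match length 0
  offset=7 (pos 0, char 'c'): match length 0
Longest match has length 2 at offset 2.
next_char = character at position 7 + 2 = 9 -> 'a'

Best match: offset=2, length=2 (matching 'ae' starting at position 5)
LZ77 triple: (2, 2, 'a')


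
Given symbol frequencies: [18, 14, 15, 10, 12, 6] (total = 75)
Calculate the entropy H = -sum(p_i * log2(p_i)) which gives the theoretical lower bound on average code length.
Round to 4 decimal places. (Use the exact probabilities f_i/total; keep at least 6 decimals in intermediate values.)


Per-symbol terms -p_i * log2(p_i) with p_i = f_i/75:
  p = 18/75 = 0.240000: log2(p) = -2.058894, -p*log2(p) = 0.494134
  p = 14/75 = 0.186667: log2(p) = -2.421464, -p*log2(p) = 0.452007
  p = 15/75 = 0.200000: log2(p) = -2.321928, -p*log2(p) = 0.464386
  p = 10/75 = 0.133333: log2(p) = -2.906891, -p*log2(p) = 0.387585
  p = 12/75 = 0.160000: log2(p) = -2.643856, -p*log2(p) = 0.423017
  p = 6/75 = 0.080000: log2(p) = -3.643856, -p*log2(p) = 0.291508
H = 0.494134 + 0.452007 + 0.464386 + 0.387585 + 0.423017 + 0.291508 = 2.512637

H = 2.5126 bits/symbol


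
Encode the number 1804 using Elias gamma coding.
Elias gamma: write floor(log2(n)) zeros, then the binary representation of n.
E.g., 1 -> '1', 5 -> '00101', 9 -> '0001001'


num_bits = floor(log2(1804)) + 1 = 11
leading_zeros = num_bits - 1 = 10
binary(1804) = 11100001100

Elias gamma(1804) = '0000000000' + '11100001100' = 000000000011100001100 (21 bits)


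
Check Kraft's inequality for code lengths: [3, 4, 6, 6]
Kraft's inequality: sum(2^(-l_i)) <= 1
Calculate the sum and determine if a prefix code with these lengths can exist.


Sum = 2^(-3) + 2^(-4) + 2^(-6) + 2^(-6)
    = 0.125 + 0.0625 + 0.015625 + 0.015625
    = 14/64 = 0.21875
Since 0.21875 <= 1, Kraft's inequality IS satisfied.
A prefix code with these lengths CAN exist.

Kraft sum = 0.21875. Satisfied.


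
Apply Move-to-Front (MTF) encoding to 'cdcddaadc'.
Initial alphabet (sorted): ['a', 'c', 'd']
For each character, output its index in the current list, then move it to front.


MTF encoding:
'c': index 1 in ['a', 'c', 'd'] -> ['c', 'a', 'd']
'd': index 2 in ['c', 'a', 'd'] -> ['d', 'c', 'a']
'c': index 1 in ['d', 'c', 'a'] -> ['c', 'd', 'a']
'd': index 1 in ['c', 'd', 'a'] -> ['d', 'c', 'a']
'd': index 0 in ['d', 'c', 'a'] -> ['d', 'c', 'a']
'a': index 2 in ['d', 'c', 'a'] -> ['a', 'd', 'c']
'a': index 0 in ['a', 'd', 'c'] -> ['a', 'd', 'c']
'd': index 1 in ['a', 'd', 'c'] -> ['d', 'a', 'c']
'c': index 2 in ['d', 'a', 'c'] -> ['c', 'd', 'a']


Output: [1, 2, 1, 1, 0, 2, 0, 1, 2]


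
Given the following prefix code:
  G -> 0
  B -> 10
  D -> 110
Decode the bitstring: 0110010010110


Decoding step by step:
Bits 0 -> G
Bits 110 -> D
Bits 0 -> G
Bits 10 -> B
Bits 0 -> G
Bits 10 -> B
Bits 110 -> D


Decoded message: GDGBGBD


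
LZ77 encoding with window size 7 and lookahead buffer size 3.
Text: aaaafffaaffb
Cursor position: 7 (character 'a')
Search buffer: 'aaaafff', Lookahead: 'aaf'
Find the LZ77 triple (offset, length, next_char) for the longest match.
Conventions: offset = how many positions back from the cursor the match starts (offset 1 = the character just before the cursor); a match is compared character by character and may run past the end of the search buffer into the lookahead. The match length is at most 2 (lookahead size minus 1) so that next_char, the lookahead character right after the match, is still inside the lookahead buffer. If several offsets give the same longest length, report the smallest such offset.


Try each offset into the search buffer:
  offset=1 (pos 6, char 'f'): match length 0
  offset=2 (pos 5, char 'f'): match length 0
  offset=3 (pos 4, char 'f'): match length 0
  offset=4 (pos 3, char 'a'): match length 1
  offset=5 (pos 2, char 'a'): match length 2
  offset=6 (pos 1, char 'a'): match length 2
  offset=7 (pos 0, char 'a'): match length 2
Longest match has length 2, found at offsets 5, 6, 7; take the smallest, offset 5.
next_char = character at position 7 + 2 = 9 -> 'f'

Best match: offset=5, length=2 (matching 'aa' starting at position 2)
LZ77 triple: (5, 2, 'f')


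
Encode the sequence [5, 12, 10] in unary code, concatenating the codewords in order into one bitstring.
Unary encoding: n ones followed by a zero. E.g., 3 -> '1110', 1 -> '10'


Encode each number as n ones followed by a terminating 0:
  5 -> 111110 (6 bits)
  12 -> 1111111111110 (13 bits)
  10 -> 11111111110 (11 bits)
Total length = 6 + 13 + 11 = 30 bits.

Unary([5, 12, 10]) = 111110111111111111011111111110 (30 bits)


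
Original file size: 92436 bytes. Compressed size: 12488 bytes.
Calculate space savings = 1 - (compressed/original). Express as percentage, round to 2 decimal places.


ratio = compressed/original = 12488/92436 = 0.135099
savings = 1 - ratio = 1 - 0.135099 = 0.864901
as a percentage: 0.864901 * 100 = 86.49%

Space savings = 1 - 12488/92436 = 86.49%


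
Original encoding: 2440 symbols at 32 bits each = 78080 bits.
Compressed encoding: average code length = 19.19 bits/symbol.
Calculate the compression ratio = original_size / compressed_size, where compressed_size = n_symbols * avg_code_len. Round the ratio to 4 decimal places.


original_size = n_symbols * orig_bits = 2440 * 32 = 78080 bits
compressed_size = n_symbols * avg_code_len = 2440 * 19.19 = 46823.6 bits
ratio = original_size / compressed_size = 78080 / 46823.6 = 1.6675

Compression ratio = 1.6675


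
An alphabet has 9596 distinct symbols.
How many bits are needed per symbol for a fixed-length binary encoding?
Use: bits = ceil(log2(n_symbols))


log2(9596) = 13.2282
Bracket: 2^13 = 8192 < 9596 <= 2^14 = 16384
So ceil(log2(9596)) = 14

bits = ceil(log2(9596)) = ceil(13.2282) = 14 bits


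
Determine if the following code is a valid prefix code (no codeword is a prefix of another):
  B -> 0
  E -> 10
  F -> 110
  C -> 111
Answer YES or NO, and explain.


Checking each pair (does one codeword prefix another?):
  B='0' vs E='10': no prefix
  B='0' vs F='110': no prefix
  B='0' vs C='111': no prefix
  E='10' vs B='0': no prefix
  E='10' vs F='110': no prefix
  E='10' vs C='111': no prefix
  F='110' vs B='0': no prefix
  F='110' vs E='10': no prefix
  F='110' vs C='111': no prefix
  C='111' vs B='0': no prefix
  C='111' vs E='10': no prefix
  C='111' vs F='110': no prefix
No violation found over all pairs.

YES -- this is a valid prefix code. No codeword is a prefix of any other codeword.


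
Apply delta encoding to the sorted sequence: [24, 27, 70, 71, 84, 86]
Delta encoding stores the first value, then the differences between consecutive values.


First value: 24
Deltas:
  27 - 24 = 3
  70 - 27 = 43
  71 - 70 = 1
  84 - 71 = 13
  86 - 84 = 2


Delta encoded: [24, 3, 43, 1, 13, 2]


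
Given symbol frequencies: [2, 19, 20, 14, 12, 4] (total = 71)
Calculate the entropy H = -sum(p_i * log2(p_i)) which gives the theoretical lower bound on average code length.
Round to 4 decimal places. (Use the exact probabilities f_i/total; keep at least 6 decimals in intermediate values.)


Per-symbol terms -p_i * log2(p_i) with p_i = f_i/71:
  p = 2/71 = 0.028169: log2(p) = -5.149747, -p*log2(p) = 0.145063
  p = 19/71 = 0.267606: log2(p) = -1.901820, -p*log2(p) = 0.508938
  p = 20/71 = 0.281690: log2(p) = -1.827819, -p*log2(p) = 0.514879
  p = 14/71 = 0.197183: log2(p) = -2.342392, -p*log2(p) = 0.461880
  p = 12/71 = 0.169014: log2(p) = -2.564785, -p*log2(p) = 0.433485
  p = 4/71 = 0.056338: log2(p) = -4.149747, -p*log2(p) = 0.233789
H = 0.145063 + 0.508938 + 0.514879 + 0.461880 + 0.433485 + 0.233789 = 2.298034

H = 2.298 bits/symbol


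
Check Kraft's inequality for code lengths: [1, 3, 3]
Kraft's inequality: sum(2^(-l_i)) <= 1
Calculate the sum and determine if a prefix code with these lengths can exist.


Sum = 2^(-1) + 2^(-3) + 2^(-3)
    = 0.5 + 0.125 + 0.125
    = 6/8 = 0.75
Since 0.75 <= 1, Kraft's inequality IS satisfied.
A prefix code with these lengths CAN exist.

Kraft sum = 0.75. Satisfied.


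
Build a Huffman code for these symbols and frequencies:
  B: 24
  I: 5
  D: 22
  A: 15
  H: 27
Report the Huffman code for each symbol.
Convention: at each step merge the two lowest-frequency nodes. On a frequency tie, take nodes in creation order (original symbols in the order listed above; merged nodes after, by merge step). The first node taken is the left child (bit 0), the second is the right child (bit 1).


Huffman tree construction:
Step 1: Merge I(5) + A(15) = 20
Step 2: Merge (I+A)(20) + D(22) = 42
Step 3: Merge B(24) + H(27) = 51
Step 4: Merge ((I+A)+D)(42) + (B+H)(51) = 93
Read each symbol's code off the tree from the root (left child = 0, right child = 1).

Codes:
  B: 10 (length 2)
  I: 000 (length 3)
  D: 01 (length 2)
  A: 001 (length 3)
  H: 11 (length 2)
Average code length: 206/93 = 2.2151 bits/symbol


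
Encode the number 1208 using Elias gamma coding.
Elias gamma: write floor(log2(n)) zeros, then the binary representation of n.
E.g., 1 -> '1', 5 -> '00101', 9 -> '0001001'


num_bits = floor(log2(1208)) + 1 = 11
leading_zeros = num_bits - 1 = 10
binary(1208) = 10010111000

Elias gamma(1208) = '0000000000' + '10010111000' = 000000000010010111000 (21 bits)


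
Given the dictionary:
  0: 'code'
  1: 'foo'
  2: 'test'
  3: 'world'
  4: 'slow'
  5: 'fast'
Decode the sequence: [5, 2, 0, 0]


Look up each index in the dictionary:
  5 -> 'fast'
  2 -> 'test'
  0 -> 'code'
  0 -> 'code'

Decoded: "fast test code code"


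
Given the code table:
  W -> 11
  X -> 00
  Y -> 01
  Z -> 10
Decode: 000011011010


Decoding:
00 -> X
00 -> X
11 -> W
01 -> Y
10 -> Z
10 -> Z


Result: XXWYZZ


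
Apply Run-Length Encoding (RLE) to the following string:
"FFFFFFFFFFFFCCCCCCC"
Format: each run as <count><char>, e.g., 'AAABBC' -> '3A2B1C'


Scanning runs left to right:
  i=0: run of 'F' x 12 -> '12F'
  i=12: run of 'C' x 7 -> '7C'

RLE = 12F7C


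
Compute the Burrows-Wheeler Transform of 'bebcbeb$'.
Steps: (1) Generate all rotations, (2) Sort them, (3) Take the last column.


Rotations (sorted):
  0: $bebcbeb -> last char: b
  1: b$bebcbe -> last char: e
  2: bcbeb$be -> last char: e
  3: beb$bebc -> last char: c
  4: bebcbeb$ -> last char: $
  5: cbeb$beb -> last char: b
  6: eb$bebcb -> last char: b
  7: ebcbeb$b -> last char: b


BWT = beec$bbb


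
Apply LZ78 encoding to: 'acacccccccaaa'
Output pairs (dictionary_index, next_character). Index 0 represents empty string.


LZ78 encoding steps:
Dictionary: {0: ''}
Step 1: w='' (idx 0), next='a' -> output (0, 'a'), add 'a' as idx 1
Step 2: w='' (idx 0), next='c' -> output (0, 'c'), add 'c' as idx 2
Step 3: w='a' (idx 1), next='c' -> output (1, 'c'), add 'ac' as idx 3
Step 4: w='c' (idx 2), next='c' -> output (2, 'c'), add 'cc' as idx 4
Step 5: w='cc' (idx 4), next='c' -> output (4, 'c'), add 'ccc' as idx 5
Step 6: w='c' (idx 2), next='a' -> output (2, 'a'), add 'ca' as idx 6
Step 7: w='a' (idx 1), next='a' -> output (1, 'a'), add 'aa' as idx 7


Encoded: [(0, 'a'), (0, 'c'), (1, 'c'), (2, 'c'), (4, 'c'), (2, 'a'), (1, 'a')]


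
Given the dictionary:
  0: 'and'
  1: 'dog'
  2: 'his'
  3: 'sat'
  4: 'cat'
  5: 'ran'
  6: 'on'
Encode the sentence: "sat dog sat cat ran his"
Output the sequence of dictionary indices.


Look up each word in the dictionary:
  'sat' -> 3
  'dog' -> 1
  'sat' -> 3
  'cat' -> 4
  'ran' -> 5
  'his' -> 2

Encoded: [3, 1, 3, 4, 5, 2]


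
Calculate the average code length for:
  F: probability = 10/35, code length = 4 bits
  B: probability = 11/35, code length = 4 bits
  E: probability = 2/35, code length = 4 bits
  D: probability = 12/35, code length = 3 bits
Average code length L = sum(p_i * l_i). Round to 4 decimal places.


Weighted contributions p_i * l_i:
  F: (10/35) * 4 = 40/35
  B: (11/35) * 4 = 44/35
  E: (2/35) * 4 = 8/35
  D: (12/35) * 3 = 36/35
Sum = (40 + 44 + 8 + 36)/35 = 128/35

L = 128/35 = 3.6571 bits/symbol


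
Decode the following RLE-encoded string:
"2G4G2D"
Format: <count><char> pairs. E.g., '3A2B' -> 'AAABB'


Expanding each <count><char> pair:
  2G -> 'GG'
  4G -> 'GGGG'
  2D -> 'DD'

Decoded = GGGGGGDD


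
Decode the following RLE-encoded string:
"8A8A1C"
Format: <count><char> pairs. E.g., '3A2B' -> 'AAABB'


Expanding each <count><char> pair:
  8A -> 'AAAAAAAA'
  8A -> 'AAAAAAAA'
  1C -> 'C'

Decoded = AAAAAAAAAAAAAAAAC


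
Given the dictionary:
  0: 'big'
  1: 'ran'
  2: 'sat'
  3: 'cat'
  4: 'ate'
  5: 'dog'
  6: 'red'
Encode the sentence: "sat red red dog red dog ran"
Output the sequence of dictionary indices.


Look up each word in the dictionary:
  'sat' -> 2
  'red' -> 6
  'red' -> 6
  'dog' -> 5
  'red' -> 6
  'dog' -> 5
  'ran' -> 1

Encoded: [2, 6, 6, 5, 6, 5, 1]


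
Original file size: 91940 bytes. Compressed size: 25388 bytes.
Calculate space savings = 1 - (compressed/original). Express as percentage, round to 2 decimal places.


ratio = compressed/original = 25388/91940 = 0.276137
savings = 1 - ratio = 1 - 0.276137 = 0.723863
as a percentage: 0.723863 * 100 = 72.39%

Space savings = 1 - 25388/91940 = 72.39%


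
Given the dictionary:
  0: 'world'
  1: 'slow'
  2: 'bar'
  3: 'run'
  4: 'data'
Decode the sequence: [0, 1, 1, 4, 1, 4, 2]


Look up each index in the dictionary:
  0 -> 'world'
  1 -> 'slow'
  1 -> 'slow'
  4 -> 'data'
  1 -> 'slow'
  4 -> 'data'
  2 -> 'bar'

Decoded: "world slow slow data slow data bar"


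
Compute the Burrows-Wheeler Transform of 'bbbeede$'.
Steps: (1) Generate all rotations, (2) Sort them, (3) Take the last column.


Rotations (sorted):
  0: $bbbeede -> last char: e
  1: bbbeede$ -> last char: $
  2: bbeede$b -> last char: b
  3: beede$bb -> last char: b
  4: de$bbbee -> last char: e
  5: e$bbbeed -> last char: d
  6: ede$bbbe -> last char: e
  7: eede$bbb -> last char: b


BWT = e$bbedeb


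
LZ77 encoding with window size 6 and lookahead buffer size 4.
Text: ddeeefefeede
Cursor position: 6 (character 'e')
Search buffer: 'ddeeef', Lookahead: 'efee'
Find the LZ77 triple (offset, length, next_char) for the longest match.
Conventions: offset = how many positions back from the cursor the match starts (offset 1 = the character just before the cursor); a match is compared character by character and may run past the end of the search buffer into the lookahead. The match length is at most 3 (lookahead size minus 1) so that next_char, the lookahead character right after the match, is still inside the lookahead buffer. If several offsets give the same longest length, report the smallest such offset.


Try each offset into the search buffer:
  offset=1 (pos 5, char 'f'): match length 0
  offset=2 (pos 4, char 'e'): match length 3
  offset=3 (pos 3, char 'e'): match length 1
  offset=4 (pos 2, char 'e'): match length 1
  offset=5 (pos 1, char 'd'): match length 0
  offset=6 (pos 0, char 'd'): match length 0
Longest match has length 3 at offset 2.
next_char = character at position 6 + 3 = 9 -> 'e'

Best match: offset=2, length=3 (matching 'efe' starting at position 4)
LZ77 triple: (2, 3, 'e')


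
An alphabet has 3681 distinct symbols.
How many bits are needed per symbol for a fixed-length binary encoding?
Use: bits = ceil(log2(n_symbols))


log2(3681) = 11.8459
Bracket: 2^11 = 2048 < 3681 <= 2^12 = 4096
So ceil(log2(3681)) = 12

bits = ceil(log2(3681)) = ceil(11.8459) = 12 bits


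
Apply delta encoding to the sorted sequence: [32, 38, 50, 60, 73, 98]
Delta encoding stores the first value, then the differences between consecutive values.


First value: 32
Deltas:
  38 - 32 = 6
  50 - 38 = 12
  60 - 50 = 10
  73 - 60 = 13
  98 - 73 = 25


Delta encoded: [32, 6, 12, 10, 13, 25]


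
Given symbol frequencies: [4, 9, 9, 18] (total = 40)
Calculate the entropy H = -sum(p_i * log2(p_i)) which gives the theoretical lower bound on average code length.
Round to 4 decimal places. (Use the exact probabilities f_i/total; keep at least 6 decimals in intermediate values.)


Per-symbol terms -p_i * log2(p_i) with p_i = f_i/40:
  p = 4/40 = 0.100000: log2(p) = -3.321928, -p*log2(p) = 0.332193
  p = 9/40 = 0.225000: log2(p) = -2.152003, -p*log2(p) = 0.484201
  p = 9/40 = 0.225000: log2(p) = -2.152003, -p*log2(p) = 0.484201
  p = 18/40 = 0.450000: log2(p) = -1.152003, -p*log2(p) = 0.518401
H = 0.332193 + 0.484201 + 0.484201 + 0.518401 = 1.818996

H = 1.819 bits/symbol


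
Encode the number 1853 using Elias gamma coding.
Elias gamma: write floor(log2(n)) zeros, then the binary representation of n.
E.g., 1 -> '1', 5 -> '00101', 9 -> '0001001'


num_bits = floor(log2(1853)) + 1 = 11
leading_zeros = num_bits - 1 = 10
binary(1853) = 11100111101

Elias gamma(1853) = '0000000000' + '11100111101' = 000000000011100111101 (21 bits)


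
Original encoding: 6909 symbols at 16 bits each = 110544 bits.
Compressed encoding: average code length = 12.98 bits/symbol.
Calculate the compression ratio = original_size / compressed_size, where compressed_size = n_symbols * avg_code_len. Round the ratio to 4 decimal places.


original_size = n_symbols * orig_bits = 6909 * 16 = 110544 bits
compressed_size = n_symbols * avg_code_len = 6909 * 12.98 = 89678.82 bits
ratio = original_size / compressed_size = 110544 / 89678.82 = 1.2327

Compression ratio = 1.2327


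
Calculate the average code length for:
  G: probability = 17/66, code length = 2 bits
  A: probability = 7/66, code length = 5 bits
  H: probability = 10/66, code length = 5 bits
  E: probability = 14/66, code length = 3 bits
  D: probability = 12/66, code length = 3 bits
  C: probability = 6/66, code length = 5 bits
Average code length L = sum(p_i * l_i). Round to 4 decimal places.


Weighted contributions p_i * l_i:
  G: (17/66) * 2 = 34/66
  A: (7/66) * 5 = 35/66
  H: (10/66) * 5 = 50/66
  E: (14/66) * 3 = 42/66
  D: (12/66) * 3 = 36/66
  C: (6/66) * 5 = 30/66
Sum = (34 + 35 + 50 + 42 + 36 + 30)/66 = 227/66

L = 227/66 = 3.4394 bits/symbol


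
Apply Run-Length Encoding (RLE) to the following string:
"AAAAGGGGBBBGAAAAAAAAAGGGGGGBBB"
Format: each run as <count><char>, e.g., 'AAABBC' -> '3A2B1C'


Scanning runs left to right:
  i=0: run of 'A' x 4 -> '4A'
  i=4: run of 'G' x 4 -> '4G'
  i=8: run of 'B' x 3 -> '3B'
  i=11: run of 'G' x 1 -> '1G'
  i=12: run of 'A' x 9 -> '9A'
  i=21: run of 'G' x 6 -> '6G'
  i=27: run of 'B' x 3 -> '3B'

RLE = 4A4G3B1G9A6G3B


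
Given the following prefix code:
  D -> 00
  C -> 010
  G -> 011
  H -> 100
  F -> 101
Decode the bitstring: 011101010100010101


Decoding step by step:
Bits 011 -> G
Bits 101 -> F
Bits 010 -> C
Bits 100 -> H
Bits 010 -> C
Bits 101 -> F


Decoded message: GFCHCF


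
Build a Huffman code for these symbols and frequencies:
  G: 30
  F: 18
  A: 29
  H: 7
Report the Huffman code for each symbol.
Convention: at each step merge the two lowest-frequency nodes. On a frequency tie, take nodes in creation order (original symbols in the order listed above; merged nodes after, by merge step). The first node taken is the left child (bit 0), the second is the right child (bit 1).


Huffman tree construction:
Step 1: Merge H(7) + F(18) = 25
Step 2: Merge (H+F)(25) + A(29) = 54
Step 3: Merge G(30) + ((H+F)+A)(54) = 84
Read each symbol's code off the tree from the root (left child = 0, right child = 1).

Codes:
  G: 0 (length 1)
  F: 101 (length 3)
  A: 11 (length 2)
  H: 100 (length 3)
Average code length: 163/84 = 1.9405 bits/symbol


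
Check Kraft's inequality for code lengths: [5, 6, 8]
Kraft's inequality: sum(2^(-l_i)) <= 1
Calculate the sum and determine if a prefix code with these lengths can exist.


Sum = 2^(-5) + 2^(-6) + 2^(-8)
    = 0.03125 + 0.015625 + 0.00390625
    = 13/256 = 0.05078125
Since 0.05078125 <= 1, Kraft's inequality IS satisfied.
A prefix code with these lengths CAN exist.

Kraft sum = 0.05078125. Satisfied.


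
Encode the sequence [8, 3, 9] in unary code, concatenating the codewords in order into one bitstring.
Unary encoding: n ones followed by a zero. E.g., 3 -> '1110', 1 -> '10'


Encode each number as n ones followed by a terminating 0:
  8 -> 111111110 (9 bits)
  3 -> 1110 (4 bits)
  9 -> 1111111110 (10 bits)
Total length = 9 + 4 + 10 = 23 bits.

Unary([8, 3, 9]) = 11111111011101111111110 (23 bits)


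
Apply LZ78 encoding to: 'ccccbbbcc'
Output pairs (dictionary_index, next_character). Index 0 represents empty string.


LZ78 encoding steps:
Dictionary: {0: ''}
Step 1: w='' (idx 0), next='c' -> output (0, 'c'), add 'c' as idx 1
Step 2: w='c' (idx 1), next='c' -> output (1, 'c'), add 'cc' as idx 2
Step 3: w='c' (idx 1), next='b' -> output (1, 'b'), add 'cb' as idx 3
Step 4: w='' (idx 0), next='b' -> output (0, 'b'), add 'b' as idx 4
Step 5: w='b' (idx 4), next='c' -> output (4, 'c'), add 'bc' as idx 5
Step 6: w='c' (idx 1), end of input -> output (1, '')


Encoded: [(0, 'c'), (1, 'c'), (1, 'b'), (0, 'b'), (4, 'c'), (1, '')]


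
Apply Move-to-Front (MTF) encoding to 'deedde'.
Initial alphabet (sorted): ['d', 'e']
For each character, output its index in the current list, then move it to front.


MTF encoding:
'd': index 0 in ['d', 'e'] -> ['d', 'e']
'e': index 1 in ['d', 'e'] -> ['e', 'd']
'e': index 0 in ['e', 'd'] -> ['e', 'd']
'd': index 1 in ['e', 'd'] -> ['d', 'e']
'd': index 0 in ['d', 'e'] -> ['d', 'e']
'e': index 1 in ['d', 'e'] -> ['e', 'd']


Output: [0, 1, 0, 1, 0, 1]
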